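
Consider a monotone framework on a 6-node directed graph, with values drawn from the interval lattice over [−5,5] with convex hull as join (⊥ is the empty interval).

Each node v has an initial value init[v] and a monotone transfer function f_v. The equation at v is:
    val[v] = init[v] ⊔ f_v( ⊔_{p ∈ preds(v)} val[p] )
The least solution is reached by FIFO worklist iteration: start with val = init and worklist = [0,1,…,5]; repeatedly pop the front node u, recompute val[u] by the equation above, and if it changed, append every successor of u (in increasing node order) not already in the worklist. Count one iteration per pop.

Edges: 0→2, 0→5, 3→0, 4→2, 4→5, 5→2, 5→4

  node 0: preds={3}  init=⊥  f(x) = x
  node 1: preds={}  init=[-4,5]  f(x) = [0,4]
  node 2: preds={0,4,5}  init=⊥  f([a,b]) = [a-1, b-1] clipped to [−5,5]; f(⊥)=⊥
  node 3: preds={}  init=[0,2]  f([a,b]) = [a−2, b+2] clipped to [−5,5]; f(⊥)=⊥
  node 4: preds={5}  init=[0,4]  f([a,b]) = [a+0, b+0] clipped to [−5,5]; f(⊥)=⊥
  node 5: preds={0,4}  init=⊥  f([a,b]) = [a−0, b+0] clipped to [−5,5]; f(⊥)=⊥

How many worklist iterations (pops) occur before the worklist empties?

8

Worklist (8 pops):
  #1 pop 0: in=[0,2] → [0,2] (was ⊥); enqueue []
  #2 pop 1: in=⊥ → [-4,5] (no change)
  #3 pop 2: in=[0,4] → [-1,3] (was ⊥); enqueue []
  #4 pop 3: in=⊥ → [0,2] (no change)
  #5 pop 4: in=⊥ → [0,4] (no change)
  #6 pop 5: in=[0,4] → [0,4] (was ⊥); enqueue [2,4]
  #7 pop 2: in=[0,4] → [-1,3] (no change)
  #8 pop 4: in=[0,4] → [0,4] (no change)

Fixpoint:
  val[0] = [0,2]
  val[1] = [-4,5]
  val[2] = [-1,3]
  val[3] = [0,2]
  val[4] = [0,4]
  val[5] = [0,4]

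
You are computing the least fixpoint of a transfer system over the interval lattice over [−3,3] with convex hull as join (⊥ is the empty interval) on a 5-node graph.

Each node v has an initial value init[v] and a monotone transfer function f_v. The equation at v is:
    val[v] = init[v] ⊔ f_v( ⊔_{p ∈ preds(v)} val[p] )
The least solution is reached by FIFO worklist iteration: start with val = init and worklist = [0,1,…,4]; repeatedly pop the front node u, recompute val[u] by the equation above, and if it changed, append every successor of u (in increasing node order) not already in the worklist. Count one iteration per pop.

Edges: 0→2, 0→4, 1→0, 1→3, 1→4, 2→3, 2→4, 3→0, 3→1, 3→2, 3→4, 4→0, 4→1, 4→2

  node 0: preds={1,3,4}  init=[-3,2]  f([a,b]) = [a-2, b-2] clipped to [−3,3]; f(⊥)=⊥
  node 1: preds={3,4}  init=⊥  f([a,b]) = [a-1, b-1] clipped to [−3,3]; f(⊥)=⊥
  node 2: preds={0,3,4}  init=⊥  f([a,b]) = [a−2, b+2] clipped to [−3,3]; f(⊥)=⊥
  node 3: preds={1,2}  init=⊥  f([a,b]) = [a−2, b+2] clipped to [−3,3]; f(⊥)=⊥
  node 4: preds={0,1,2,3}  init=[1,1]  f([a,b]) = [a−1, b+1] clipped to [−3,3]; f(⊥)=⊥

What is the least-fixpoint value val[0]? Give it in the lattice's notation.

Trace (11 dequeues):
  [1] u=0 | in [1,1] | out [-3,2] | ==
  [2] u=1 | in [1,1] | out [0,0] | prev ⊥ | push {0}
  [3] u=2 | in [-3,2] | out [-3,3] | prev ⊥ | push {}
  [4] u=3 | in [-3,3] | out [-3,3] | prev ⊥ | push {1,2}
  [5] u=4 | in [-3,3] | out [-3,3] | prev [1,1] | push {}
  [6] u=0 | in [-3,3] | out [-3,2] | ==
  [7] u=1 | in [-3,3] | out [-3,2] | prev [0,0] | push {0,3,4}
  [8] u=2 | in [-3,3] | out [-3,3] | ==
  [9] u=0 | in [-3,3] | out [-3,2] | ==
  [10] u=3 | in [-3,3] | out [-3,3] | ==
  [11] u=4 | in [-3,3] | out [-3,3] | ==

Converged values:
  [0] [-3,2]
  [1] [-3,2]
  [2] [-3,3]
  [3] [-3,3]
  [4] [-3,3]

[-3,2]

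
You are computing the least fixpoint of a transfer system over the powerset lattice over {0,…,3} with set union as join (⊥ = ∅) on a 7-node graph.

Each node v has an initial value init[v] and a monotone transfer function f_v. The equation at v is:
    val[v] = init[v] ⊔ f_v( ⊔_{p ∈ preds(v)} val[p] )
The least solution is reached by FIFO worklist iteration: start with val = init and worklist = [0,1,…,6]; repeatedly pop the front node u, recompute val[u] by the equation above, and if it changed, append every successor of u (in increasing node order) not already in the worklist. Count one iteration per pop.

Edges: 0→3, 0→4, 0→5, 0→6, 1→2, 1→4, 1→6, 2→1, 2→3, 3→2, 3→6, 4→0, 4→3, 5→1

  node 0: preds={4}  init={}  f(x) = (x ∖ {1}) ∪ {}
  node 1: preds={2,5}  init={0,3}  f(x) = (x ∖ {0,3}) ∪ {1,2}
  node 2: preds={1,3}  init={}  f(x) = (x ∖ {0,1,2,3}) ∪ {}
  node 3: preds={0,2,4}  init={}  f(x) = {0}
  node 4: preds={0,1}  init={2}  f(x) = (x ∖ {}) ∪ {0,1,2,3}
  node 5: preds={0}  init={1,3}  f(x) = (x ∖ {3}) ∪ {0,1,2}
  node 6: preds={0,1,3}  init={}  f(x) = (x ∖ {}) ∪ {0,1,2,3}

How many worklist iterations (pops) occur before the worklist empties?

Trace (14 dequeues):
  [1] u=0 | in {2} | out {2} | prev {} | push {}
  [2] u=1 | in {1,3} | out {0,1,2,3} | prev {0,3} | push {}
  [3] u=2 | in {0,1,2,3} | out {} | ==
  [4] u=3 | in {2} | out {0} | prev {} | push {2}
  [5] u=4 | in {0,1,2,3} | out {0,1,2,3} | prev {2} | push {0,3}
  [6] u=5 | in {2} | out {0,1,2,3} | prev {1,3} | push {1}
  [7] u=6 | in {0,1,2,3} | out {0,1,2,3} | prev {} | push {}
  [8] u=2 | in {0,1,2,3} | out {} | ==
  [9] u=0 | in {0,1,2,3} | out {0,2,3} | prev {2} | push {4,5,6}
  [10] u=3 | in {0,1,2,3} | out {0} | ==
  [11] u=1 | in {0,1,2,3} | out {0,1,2,3} | ==
  [12] u=4 | in {0,1,2,3} | out {0,1,2,3} | ==
  [13] u=5 | in {0,2,3} | out {0,1,2,3} | ==
  [14] u=6 | in {0,1,2,3} | out {0,1,2,3} | ==

Converged values:
  [0] {0,2,3}
  [1] {0,1,2,3}
  [2] {}
  [3] {0}
  [4] {0,1,2,3}
  [5] {0,1,2,3}
  [6] {0,1,2,3}

14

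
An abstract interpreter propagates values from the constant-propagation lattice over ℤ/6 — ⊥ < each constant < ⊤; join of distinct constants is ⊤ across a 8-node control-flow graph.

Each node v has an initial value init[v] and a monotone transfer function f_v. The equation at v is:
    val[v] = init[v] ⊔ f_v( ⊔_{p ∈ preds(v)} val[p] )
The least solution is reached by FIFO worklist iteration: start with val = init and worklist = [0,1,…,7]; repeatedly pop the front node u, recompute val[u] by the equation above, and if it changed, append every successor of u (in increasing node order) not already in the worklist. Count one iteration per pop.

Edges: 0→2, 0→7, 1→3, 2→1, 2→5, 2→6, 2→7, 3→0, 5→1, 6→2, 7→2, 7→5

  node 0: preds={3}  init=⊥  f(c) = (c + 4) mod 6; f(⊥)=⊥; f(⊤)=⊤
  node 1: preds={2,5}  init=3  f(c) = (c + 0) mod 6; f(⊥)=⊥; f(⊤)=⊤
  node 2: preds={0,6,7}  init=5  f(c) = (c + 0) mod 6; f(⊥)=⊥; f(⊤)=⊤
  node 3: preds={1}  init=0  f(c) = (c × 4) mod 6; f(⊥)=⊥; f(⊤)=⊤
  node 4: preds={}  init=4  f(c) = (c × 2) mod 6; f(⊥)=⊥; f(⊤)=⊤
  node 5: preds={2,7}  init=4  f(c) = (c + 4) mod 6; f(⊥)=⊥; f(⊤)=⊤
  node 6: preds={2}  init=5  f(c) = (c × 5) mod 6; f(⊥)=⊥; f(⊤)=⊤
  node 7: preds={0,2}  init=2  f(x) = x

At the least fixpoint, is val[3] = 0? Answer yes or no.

Iteration log — 13 steps:
  step 1. node 0  ⊔preds=0  new=4  old=⊥  +wl: 
  step 2. node 1  ⊔preds=⊤  new=⊤  old=3  +wl: 
  step 3. node 2  ⊔preds=⊤  new=⊤  old=5  +wl: 1
  step 4. node 3  ⊔preds=⊤  new=⊤  old=0  +wl: 0
  step 5. node 4  ⊔preds=⊥  new=4  stable
  step 6. node 5  ⊔preds=⊤  new=⊤  old=4  +wl: 
  step 7. node 6  ⊔preds=⊤  new=⊤  old=5  +wl: 2
  step 8. node 7  ⊔preds=⊤  new=⊤  old=2  +wl: 5
  step 9. node 1  ⊔preds=⊤  new=⊤  stable
  step 10. node 0  ⊔preds=⊤  new=⊤  old=4  +wl: 7
  step 11. node 2  ⊔preds=⊤  new=⊤  stable
  step 12. node 5  ⊔preds=⊤  new=⊤  stable
  step 13. node 7  ⊔preds=⊤  new=⊤  stable

Least fixpoint reached:
  node 0: ⊤
  node 1: ⊤
  node 2: ⊤
  node 3: ⊤
  node 4: 4
  node 5: ⊤
  node 6: ⊤
  node 7: ⊤

no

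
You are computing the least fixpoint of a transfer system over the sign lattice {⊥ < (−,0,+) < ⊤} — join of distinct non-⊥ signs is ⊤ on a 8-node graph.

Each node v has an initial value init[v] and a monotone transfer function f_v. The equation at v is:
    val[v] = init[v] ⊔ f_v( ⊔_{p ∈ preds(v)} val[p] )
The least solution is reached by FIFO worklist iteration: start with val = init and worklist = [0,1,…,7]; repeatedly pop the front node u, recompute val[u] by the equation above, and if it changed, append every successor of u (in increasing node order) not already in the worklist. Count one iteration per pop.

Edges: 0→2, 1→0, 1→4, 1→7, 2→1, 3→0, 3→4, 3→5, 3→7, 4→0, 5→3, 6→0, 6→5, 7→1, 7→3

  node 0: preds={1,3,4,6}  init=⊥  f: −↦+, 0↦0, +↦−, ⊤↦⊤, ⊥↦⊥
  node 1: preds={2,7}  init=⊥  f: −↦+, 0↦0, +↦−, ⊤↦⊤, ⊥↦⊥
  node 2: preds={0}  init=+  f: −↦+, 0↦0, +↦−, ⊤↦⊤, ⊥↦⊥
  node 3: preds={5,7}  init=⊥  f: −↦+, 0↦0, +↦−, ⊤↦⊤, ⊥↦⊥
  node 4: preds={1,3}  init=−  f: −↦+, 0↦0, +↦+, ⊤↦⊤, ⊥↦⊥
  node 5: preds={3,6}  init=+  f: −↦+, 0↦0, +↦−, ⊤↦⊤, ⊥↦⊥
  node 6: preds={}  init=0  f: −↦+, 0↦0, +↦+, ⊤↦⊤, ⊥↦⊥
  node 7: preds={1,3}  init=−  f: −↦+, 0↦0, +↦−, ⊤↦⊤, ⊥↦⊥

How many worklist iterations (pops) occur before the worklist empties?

11

Worklist (11 pops):
  #1 pop 0: in=⊤ → ⊤ (was ⊥); enqueue []
  #2 pop 1: in=⊤ → ⊤ (was ⊥); enqueue [0]
  #3 pop 2: in=⊤ → ⊤ (was +); enqueue [1]
  #4 pop 3: in=⊤ → ⊤ (was ⊥); enqueue []
  #5 pop 4: in=⊤ → ⊤ (was −); enqueue []
  #6 pop 5: in=⊤ → ⊤ (was +); enqueue [3]
  #7 pop 6: in=⊥ → 0 (no change)
  #8 pop 7: in=⊤ → ⊤ (was −); enqueue []
  #9 pop 0: in=⊤ → ⊤ (no change)
  #10 pop 1: in=⊤ → ⊤ (no change)
  #11 pop 3: in=⊤ → ⊤ (no change)

Fixpoint:
  val[0] = ⊤
  val[1] = ⊤
  val[2] = ⊤
  val[3] = ⊤
  val[4] = ⊤
  val[5] = ⊤
  val[6] = 0
  val[7] = ⊤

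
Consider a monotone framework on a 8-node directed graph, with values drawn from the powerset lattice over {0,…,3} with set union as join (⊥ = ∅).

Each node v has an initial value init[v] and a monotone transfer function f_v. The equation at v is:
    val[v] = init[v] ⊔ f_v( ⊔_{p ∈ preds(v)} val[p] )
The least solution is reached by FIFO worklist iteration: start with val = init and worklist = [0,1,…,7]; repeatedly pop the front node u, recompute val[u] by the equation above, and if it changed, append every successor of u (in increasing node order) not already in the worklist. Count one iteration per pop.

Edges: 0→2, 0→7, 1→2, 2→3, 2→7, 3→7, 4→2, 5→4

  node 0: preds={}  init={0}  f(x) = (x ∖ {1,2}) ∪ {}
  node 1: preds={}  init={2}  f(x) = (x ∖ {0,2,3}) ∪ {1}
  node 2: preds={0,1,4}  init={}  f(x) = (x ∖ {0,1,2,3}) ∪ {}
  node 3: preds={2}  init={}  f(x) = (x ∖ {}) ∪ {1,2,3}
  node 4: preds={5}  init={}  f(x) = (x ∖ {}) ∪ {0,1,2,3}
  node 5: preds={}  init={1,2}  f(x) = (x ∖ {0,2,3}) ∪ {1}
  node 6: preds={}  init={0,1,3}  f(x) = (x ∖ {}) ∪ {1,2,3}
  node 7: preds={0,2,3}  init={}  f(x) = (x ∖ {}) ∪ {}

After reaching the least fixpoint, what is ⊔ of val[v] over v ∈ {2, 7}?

{0,1,2,3}

Trace (9 dequeues):
  [1] u=0 | in {} | out {0} | ==
  [2] u=1 | in {} | out {1,2} | prev {2} | push {}
  [3] u=2 | in {0,1,2} | out {} | ==
  [4] u=3 | in {} | out {1,2,3} | prev {} | push {}
  [5] u=4 | in {1,2} | out {0,1,2,3} | prev {} | push {2}
  [6] u=5 | in {} | out {1,2} | ==
  [7] u=6 | in {} | out {0,1,2,3} | prev {0,1,3} | push {}
  [8] u=7 | in {0,1,2,3} | out {0,1,2,3} | prev {} | push {}
  [9] u=2 | in {0,1,2,3} | out {} | ==

Converged values:
  [0] {0}
  [1] {1,2}
  [2] {}
  [3] {1,2,3}
  [4] {0,1,2,3}
  [5] {1,2}
  [6] {0,1,2,3}
  [7] {0,1,2,3}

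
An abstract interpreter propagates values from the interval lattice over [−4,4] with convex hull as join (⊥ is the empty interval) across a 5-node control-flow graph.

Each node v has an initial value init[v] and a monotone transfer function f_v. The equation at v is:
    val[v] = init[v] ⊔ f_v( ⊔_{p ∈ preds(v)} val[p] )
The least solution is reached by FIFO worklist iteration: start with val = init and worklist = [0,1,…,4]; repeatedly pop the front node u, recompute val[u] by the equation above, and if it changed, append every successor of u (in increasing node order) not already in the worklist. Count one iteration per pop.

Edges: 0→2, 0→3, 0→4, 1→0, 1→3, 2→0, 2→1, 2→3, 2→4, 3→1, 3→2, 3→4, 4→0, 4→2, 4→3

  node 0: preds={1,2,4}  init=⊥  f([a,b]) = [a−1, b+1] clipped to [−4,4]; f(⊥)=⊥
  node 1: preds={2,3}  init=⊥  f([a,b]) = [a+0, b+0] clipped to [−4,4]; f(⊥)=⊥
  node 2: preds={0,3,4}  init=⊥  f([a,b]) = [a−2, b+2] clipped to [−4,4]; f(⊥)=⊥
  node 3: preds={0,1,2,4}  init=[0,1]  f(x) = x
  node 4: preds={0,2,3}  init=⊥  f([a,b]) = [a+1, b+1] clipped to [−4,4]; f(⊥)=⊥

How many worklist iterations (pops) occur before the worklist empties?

16

Trace (16 dequeues):
  [1] u=0 | in ⊥ | out ⊥ | ==
  [2] u=1 | in [0,1] | out [0,1] | prev ⊥ | push {0}
  [3] u=2 | in [0,1] | out [-2,3] | prev ⊥ | push {1}
  [4] u=3 | in [-2,3] | out [-2,3] | prev [0,1] | push {2}
  [5] u=4 | in [-2,3] | out [-1,4] | prev ⊥ | push {3}
  [6] u=0 | in [-2,4] | out [-3,4] | prev ⊥ | push {4}
  [7] u=1 | in [-2,3] | out [-2,3] | prev [0,1] | push {0}
  [8] u=2 | in [-3,4] | out [-4,4] | prev [-2,3] | push {1}
  [9] u=3 | in [-4,4] | out [-4,4] | prev [-2,3] | push {2}
  [10] u=4 | in [-4,4] | out [-3,4] | prev [-1,4] | push {3}
  [11] u=0 | in [-4,4] | out [-4,4] | prev [-3,4] | push {4}
  [12] u=1 | in [-4,4] | out [-4,4] | prev [-2,3] | push {0}
  [13] u=2 | in [-4,4] | out [-4,4] | ==
  [14] u=3 | in [-4,4] | out [-4,4] | ==
  [15] u=4 | in [-4,4] | out [-3,4] | ==
  [16] u=0 | in [-4,4] | out [-4,4] | ==

Converged values:
  [0] [-4,4]
  [1] [-4,4]
  [2] [-4,4]
  [3] [-4,4]
  [4] [-3,4]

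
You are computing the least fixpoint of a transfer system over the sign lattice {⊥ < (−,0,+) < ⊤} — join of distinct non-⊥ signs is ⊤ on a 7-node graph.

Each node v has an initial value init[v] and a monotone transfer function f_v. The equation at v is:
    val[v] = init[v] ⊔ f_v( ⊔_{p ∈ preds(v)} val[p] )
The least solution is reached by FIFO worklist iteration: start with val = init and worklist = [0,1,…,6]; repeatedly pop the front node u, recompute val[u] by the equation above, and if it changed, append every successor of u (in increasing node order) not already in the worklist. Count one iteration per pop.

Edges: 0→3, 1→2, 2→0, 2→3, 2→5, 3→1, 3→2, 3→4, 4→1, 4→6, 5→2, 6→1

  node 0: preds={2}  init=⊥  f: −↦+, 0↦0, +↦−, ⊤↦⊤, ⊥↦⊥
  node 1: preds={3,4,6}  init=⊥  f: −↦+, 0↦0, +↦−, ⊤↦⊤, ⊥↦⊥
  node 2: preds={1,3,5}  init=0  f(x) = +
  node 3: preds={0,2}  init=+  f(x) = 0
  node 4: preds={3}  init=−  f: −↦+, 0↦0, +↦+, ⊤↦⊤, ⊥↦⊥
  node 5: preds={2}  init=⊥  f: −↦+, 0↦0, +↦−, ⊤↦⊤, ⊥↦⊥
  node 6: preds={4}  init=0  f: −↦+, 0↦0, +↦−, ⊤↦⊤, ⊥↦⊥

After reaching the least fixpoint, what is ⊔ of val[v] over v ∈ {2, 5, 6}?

⊤

Worklist (11 pops):
  #1 pop 0: in=0 → 0 (was ⊥); enqueue []
  #2 pop 1: in=⊤ → ⊤ (was ⊥); enqueue []
  #3 pop 2: in=⊤ → ⊤ (was 0); enqueue [0]
  #4 pop 3: in=⊤ → ⊤ (was +); enqueue [1,2]
  #5 pop 4: in=⊤ → ⊤ (was −); enqueue []
  #6 pop 5: in=⊤ → ⊤ (was ⊥); enqueue []
  #7 pop 6: in=⊤ → ⊤ (was 0); enqueue []
  #8 pop 0: in=⊤ → ⊤ (was 0); enqueue [3]
  #9 pop 1: in=⊤ → ⊤ (no change)
  #10 pop 2: in=⊤ → ⊤ (no change)
  #11 pop 3: in=⊤ → ⊤ (no change)

Fixpoint:
  val[0] = ⊤
  val[1] = ⊤
  val[2] = ⊤
  val[3] = ⊤
  val[4] = ⊤
  val[5] = ⊤
  val[6] = ⊤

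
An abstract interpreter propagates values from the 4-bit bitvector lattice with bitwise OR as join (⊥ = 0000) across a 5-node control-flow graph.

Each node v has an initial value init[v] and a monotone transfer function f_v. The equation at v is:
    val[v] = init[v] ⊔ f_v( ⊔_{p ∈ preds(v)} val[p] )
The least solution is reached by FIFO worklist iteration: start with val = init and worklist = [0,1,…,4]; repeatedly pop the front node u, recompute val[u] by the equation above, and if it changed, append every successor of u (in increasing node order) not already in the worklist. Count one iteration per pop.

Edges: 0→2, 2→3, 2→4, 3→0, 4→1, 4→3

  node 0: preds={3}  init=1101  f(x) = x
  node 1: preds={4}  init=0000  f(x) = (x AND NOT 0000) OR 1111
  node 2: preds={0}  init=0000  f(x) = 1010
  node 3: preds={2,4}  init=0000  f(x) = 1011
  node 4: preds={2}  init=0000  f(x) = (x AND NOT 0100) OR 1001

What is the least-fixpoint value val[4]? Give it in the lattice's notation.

1011

Trace (9 dequeues):
  [1] u=0 | in 0000 | out 1101 | ==
  [2] u=1 | in 0000 | out 1111 | prev 0000 | push {}
  [3] u=2 | in 1101 | out 1010 | prev 0000 | push {}
  [4] u=3 | in 1010 | out 1011 | prev 0000 | push {0}
  [5] u=4 | in 1010 | out 1011 | prev 0000 | push {1,3}
  [6] u=0 | in 1011 | out 1111 | prev 1101 | push {2}
  [7] u=1 | in 1011 | out 1111 | ==
  [8] u=3 | in 1011 | out 1011 | ==
  [9] u=2 | in 1111 | out 1010 | ==

Converged values:
  [0] 1111
  [1] 1111
  [2] 1010
  [3] 1011
  [4] 1011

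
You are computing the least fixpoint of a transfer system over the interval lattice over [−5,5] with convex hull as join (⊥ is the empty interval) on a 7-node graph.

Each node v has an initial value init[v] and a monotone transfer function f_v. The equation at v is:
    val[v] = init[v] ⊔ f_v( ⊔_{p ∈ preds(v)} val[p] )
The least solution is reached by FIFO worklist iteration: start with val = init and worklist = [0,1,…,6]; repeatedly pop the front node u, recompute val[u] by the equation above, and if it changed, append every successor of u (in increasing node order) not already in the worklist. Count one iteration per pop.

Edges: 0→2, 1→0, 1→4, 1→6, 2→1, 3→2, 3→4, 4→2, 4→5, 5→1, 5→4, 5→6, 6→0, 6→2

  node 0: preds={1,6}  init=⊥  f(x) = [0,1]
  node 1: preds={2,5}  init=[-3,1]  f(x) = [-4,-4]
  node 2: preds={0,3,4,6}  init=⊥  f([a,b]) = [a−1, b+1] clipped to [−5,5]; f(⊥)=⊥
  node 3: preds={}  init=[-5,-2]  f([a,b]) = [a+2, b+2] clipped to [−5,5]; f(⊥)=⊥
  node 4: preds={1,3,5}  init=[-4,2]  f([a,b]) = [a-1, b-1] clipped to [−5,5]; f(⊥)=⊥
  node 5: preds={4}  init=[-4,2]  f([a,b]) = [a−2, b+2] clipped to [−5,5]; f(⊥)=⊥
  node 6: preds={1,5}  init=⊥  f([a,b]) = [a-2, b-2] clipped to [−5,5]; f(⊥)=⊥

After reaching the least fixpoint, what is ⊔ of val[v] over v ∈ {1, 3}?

Worklist (20 pops):
  #1 pop 0: in=[-3,1] → [0,1] (was ⊥); enqueue []
  #2 pop 1: in=[-4,2] → [-4,1] (was [-3,1]); enqueue [0]
  #3 pop 2: in=[-5,2] → [-5,3] (was ⊥); enqueue [1]
  #4 pop 3: in=⊥ → [-5,-2] (no change)
  #5 pop 4: in=[-5,2] → [-5,2] (was [-4,2]); enqueue [2]
  #6 pop 5: in=[-5,2] → [-5,4] (was [-4,2]); enqueue [4]
  #7 pop 6: in=[-5,4] → [-5,2] (was ⊥); enqueue []
  #8 pop 0: in=[-5,2] → [0,1] (no change)
  #9 pop 1: in=[-5,4] → [-4,1] (no change)
  #10 pop 2: in=[-5,2] → [-5,3] (no change)
  #11 pop 4: in=[-5,4] → [-5,3] (was [-5,2]); enqueue [2,5]
  #12 pop 2: in=[-5,3] → [-5,4] (was [-5,3]); enqueue [1]
  #13 pop 5: in=[-5,3] → [-5,5] (was [-5,4]); enqueue [4,6]
  #14 pop 1: in=[-5,5] → [-4,1] (no change)
  #15 pop 4: in=[-5,5] → [-5,4] (was [-5,3]); enqueue [2,5]
  #16 pop 6: in=[-5,5] → [-5,3] (was [-5,2]); enqueue [0]
  #17 pop 2: in=[-5,4] → [-5,5] (was [-5,4]); enqueue [1]
  #18 pop 5: in=[-5,4] → [-5,5] (no change)
  #19 pop 0: in=[-5,3] → [0,1] (no change)
  #20 pop 1: in=[-5,5] → [-4,1] (no change)

Fixpoint:
  val[0] = [0,1]
  val[1] = [-4,1]
  val[2] = [-5,5]
  val[3] = [-5,-2]
  val[4] = [-5,4]
  val[5] = [-5,5]
  val[6] = [-5,3]

[-5,1]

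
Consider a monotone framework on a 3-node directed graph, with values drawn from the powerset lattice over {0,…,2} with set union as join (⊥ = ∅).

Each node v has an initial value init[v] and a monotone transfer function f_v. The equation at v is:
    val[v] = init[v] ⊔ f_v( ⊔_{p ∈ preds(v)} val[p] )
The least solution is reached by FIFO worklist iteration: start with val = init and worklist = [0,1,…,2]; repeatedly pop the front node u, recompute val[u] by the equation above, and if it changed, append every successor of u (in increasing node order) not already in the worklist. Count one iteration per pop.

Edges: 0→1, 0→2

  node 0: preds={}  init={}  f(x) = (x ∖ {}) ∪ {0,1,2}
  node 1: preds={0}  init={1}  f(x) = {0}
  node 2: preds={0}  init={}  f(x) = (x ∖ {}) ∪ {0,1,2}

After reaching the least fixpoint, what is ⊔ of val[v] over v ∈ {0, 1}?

{0,1,2}

Trace (3 dequeues):
  [1] u=0 | in {} | out {0,1,2} | prev {} | push {}
  [2] u=1 | in {0,1,2} | out {0,1} | prev {1} | push {}
  [3] u=2 | in {0,1,2} | out {0,1,2} | prev {} | push {}

Converged values:
  [0] {0,1,2}
  [1] {0,1}
  [2] {0,1,2}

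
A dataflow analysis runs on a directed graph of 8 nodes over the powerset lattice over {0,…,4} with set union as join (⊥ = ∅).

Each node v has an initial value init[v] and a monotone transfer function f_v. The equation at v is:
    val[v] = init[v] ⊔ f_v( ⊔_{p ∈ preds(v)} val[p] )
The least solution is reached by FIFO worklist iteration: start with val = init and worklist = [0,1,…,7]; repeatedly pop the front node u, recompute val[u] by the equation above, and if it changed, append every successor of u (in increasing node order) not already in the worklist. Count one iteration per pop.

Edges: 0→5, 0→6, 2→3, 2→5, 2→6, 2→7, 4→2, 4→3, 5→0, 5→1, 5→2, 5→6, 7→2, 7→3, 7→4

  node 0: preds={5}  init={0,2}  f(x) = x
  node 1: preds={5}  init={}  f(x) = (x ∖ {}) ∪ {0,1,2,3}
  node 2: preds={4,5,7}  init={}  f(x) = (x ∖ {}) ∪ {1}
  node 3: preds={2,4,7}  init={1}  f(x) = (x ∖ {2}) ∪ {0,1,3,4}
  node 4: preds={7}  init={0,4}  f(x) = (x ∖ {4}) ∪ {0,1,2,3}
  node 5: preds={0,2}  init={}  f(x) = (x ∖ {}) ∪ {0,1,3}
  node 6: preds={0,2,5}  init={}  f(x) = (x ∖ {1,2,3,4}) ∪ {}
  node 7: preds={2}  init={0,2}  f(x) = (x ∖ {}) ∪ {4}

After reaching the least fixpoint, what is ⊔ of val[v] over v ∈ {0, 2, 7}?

Trace (19 dequeues):
  [1] u=0 | in {} | out {0,2} | ==
  [2] u=1 | in {} | out {0,1,2,3} | prev {} | push {}
  [3] u=2 | in {0,2,4} | out {0,1,2,4} | prev {} | push {}
  [4] u=3 | in {0,1,2,4} | out {0,1,3,4} | prev {1} | push {}
  [5] u=4 | in {0,2} | out {0,1,2,3,4} | prev {0,4} | push {2,3}
  [6] u=5 | in {0,1,2,4} | out {0,1,2,3,4} | prev {} | push {0,1}
  [7] u=6 | in {0,1,2,3,4} | out {0} | prev {} | push {}
  [8] u=7 | in {0,1,2,4} | out {0,1,2,4} | prev {0,2} | push {4}
  [9] u=2 | in {0,1,2,3,4} | out {0,1,2,3,4} | prev {0,1,2,4} | push {5,6,7}
  [10] u=3 | in {0,1,2,3,4} | out {0,1,3,4} | ==
  [11] u=0 | in {0,1,2,3,4} | out {0,1,2,3,4} | prev {0,2} | push {}
  [12] u=1 | in {0,1,2,3,4} | out {0,1,2,3,4} | prev {0,1,2,3} | push {}
  [13] u=4 | in {0,1,2,4} | out {0,1,2,3,4} | ==
  [14] u=5 | in {0,1,2,3,4} | out {0,1,2,3,4} | ==
  [15] u=6 | in {0,1,2,3,4} | out {0} | ==
  [16] u=7 | in {0,1,2,3,4} | out {0,1,2,3,4} | prev {0,1,2,4} | push {2,3,4}
  [17] u=2 | in {0,1,2,3,4} | out {0,1,2,3,4} | ==
  [18] u=3 | in {0,1,2,3,4} | out {0,1,3,4} | ==
  [19] u=4 | in {0,1,2,3,4} | out {0,1,2,3,4} | ==

Converged values:
  [0] {0,1,2,3,4}
  [1] {0,1,2,3,4}
  [2] {0,1,2,3,4}
  [3] {0,1,3,4}
  [4] {0,1,2,3,4}
  [5] {0,1,2,3,4}
  [6] {0}
  [7] {0,1,2,3,4}

{0,1,2,3,4}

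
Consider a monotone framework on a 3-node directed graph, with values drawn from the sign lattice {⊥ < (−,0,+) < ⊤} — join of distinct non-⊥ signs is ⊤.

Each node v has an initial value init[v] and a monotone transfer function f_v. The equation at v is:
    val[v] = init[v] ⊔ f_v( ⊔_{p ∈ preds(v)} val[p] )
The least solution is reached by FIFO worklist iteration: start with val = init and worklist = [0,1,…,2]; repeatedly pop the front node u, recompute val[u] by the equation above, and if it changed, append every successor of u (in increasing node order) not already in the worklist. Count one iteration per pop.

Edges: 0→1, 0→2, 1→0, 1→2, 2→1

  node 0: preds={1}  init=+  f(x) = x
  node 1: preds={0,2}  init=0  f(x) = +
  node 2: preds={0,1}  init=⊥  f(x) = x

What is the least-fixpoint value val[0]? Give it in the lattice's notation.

Trace (5 dequeues):
  [1] u=0 | in 0 | out ⊤ | prev + | push {}
  [2] u=1 | in ⊤ | out ⊤ | prev 0 | push {0}
  [3] u=2 | in ⊤ | out ⊤ | prev ⊥ | push {1}
  [4] u=0 | in ⊤ | out ⊤ | ==
  [5] u=1 | in ⊤ | out ⊤ | ==

Converged values:
  [0] ⊤
  [1] ⊤
  [2] ⊤

⊤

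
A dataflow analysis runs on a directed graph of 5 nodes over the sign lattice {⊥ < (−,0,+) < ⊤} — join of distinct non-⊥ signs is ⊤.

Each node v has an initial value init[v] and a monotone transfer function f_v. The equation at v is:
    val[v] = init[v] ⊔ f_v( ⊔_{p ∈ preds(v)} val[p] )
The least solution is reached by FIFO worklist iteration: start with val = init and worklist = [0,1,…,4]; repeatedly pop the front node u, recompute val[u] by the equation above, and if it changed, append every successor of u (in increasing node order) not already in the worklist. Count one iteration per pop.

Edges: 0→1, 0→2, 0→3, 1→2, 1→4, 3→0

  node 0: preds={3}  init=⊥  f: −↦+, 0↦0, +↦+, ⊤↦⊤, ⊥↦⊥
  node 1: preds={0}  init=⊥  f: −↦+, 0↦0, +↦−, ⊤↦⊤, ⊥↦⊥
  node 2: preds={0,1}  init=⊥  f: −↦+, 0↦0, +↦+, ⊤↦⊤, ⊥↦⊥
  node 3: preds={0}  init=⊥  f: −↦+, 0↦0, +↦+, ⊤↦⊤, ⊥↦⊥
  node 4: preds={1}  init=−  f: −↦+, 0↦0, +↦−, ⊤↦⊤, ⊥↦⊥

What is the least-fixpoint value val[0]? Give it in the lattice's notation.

⊥

Trace (5 dequeues):
  [1] u=0 | in ⊥ | out ⊥ | ==
  [2] u=1 | in ⊥ | out ⊥ | ==
  [3] u=2 | in ⊥ | out ⊥ | ==
  [4] u=3 | in ⊥ | out ⊥ | ==
  [5] u=4 | in ⊥ | out − | ==

Converged values:
  [0] ⊥
  [1] ⊥
  [2] ⊥
  [3] ⊥
  [4] −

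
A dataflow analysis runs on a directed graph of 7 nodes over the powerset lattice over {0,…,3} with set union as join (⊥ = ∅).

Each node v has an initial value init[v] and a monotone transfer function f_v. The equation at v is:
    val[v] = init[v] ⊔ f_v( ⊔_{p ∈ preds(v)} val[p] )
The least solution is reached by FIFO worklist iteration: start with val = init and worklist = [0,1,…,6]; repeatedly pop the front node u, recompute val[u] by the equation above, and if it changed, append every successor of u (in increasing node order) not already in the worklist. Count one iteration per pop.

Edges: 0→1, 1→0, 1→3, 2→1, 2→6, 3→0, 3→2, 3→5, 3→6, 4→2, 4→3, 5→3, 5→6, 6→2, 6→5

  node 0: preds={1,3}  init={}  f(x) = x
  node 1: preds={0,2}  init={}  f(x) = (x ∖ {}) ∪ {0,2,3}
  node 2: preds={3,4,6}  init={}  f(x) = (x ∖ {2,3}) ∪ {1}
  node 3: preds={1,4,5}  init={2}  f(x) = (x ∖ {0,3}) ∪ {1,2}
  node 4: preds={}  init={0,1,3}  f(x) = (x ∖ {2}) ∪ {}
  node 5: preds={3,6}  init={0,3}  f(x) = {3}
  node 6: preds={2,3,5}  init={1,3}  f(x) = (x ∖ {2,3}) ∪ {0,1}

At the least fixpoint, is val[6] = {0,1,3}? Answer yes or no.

yes

Trace (13 dequeues):
  [1] u=0 | in {2} | out {2} | prev {} | push {}
  [2] u=1 | in {2} | out {0,2,3} | prev {} | push {0}
  [3] u=2 | in {0,1,2,3} | out {0,1} | prev {} | push {1}
  [4] u=3 | in {0,1,2,3} | out {1,2} | prev {2} | push {2}
  [5] u=4 | in {} | out {0,1,3} | ==
  [6] u=5 | in {1,2,3} | out {0,3} | ==
  [7] u=6 | in {0,1,2,3} | out {0,1,3} | prev {1,3} | push {5}
  [8] u=0 | in {0,1,2,3} | out {0,1,2,3} | prev {2} | push {}
  [9] u=1 | in {0,1,2,3} | out {0,1,2,3} | prev {0,2,3} | push {0,3}
  [10] u=2 | in {0,1,2,3} | out {0,1} | ==
  [11] u=5 | in {0,1,2,3} | out {0,3} | ==
  [12] u=0 | in {0,1,2,3} | out {0,1,2,3} | ==
  [13] u=3 | in {0,1,2,3} | out {1,2} | ==

Converged values:
  [0] {0,1,2,3}
  [1] {0,1,2,3}
  [2] {0,1}
  [3] {1,2}
  [4] {0,1,3}
  [5] {0,3}
  [6] {0,1,3}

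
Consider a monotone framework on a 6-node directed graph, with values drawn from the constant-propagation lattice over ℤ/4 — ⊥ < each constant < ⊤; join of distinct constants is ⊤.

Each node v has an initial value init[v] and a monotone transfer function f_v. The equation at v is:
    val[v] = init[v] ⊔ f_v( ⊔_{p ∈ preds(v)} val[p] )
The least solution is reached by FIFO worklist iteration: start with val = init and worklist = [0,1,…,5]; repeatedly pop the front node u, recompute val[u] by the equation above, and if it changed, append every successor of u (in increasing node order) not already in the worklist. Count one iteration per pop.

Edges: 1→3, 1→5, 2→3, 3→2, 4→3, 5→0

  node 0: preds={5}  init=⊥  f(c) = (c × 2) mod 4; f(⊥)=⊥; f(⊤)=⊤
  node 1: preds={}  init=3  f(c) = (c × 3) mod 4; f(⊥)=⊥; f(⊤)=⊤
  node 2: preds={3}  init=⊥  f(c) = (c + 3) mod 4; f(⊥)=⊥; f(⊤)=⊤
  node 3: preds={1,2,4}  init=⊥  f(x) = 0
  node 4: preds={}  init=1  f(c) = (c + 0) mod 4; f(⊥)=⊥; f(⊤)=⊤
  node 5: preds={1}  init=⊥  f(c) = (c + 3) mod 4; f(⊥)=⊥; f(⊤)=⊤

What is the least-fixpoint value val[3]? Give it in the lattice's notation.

0

Trace (9 dequeues):
  [1] u=0 | in ⊥ | out ⊥ | ==
  [2] u=1 | in ⊥ | out 3 | ==
  [3] u=2 | in ⊥ | out ⊥ | ==
  [4] u=3 | in ⊤ | out 0 | prev ⊥ | push {2}
  [5] u=4 | in ⊥ | out 1 | ==
  [6] u=5 | in 3 | out 2 | prev ⊥ | push {0}
  [7] u=2 | in 0 | out 3 | prev ⊥ | push {3}
  [8] u=0 | in 2 | out 0 | prev ⊥ | push {}
  [9] u=3 | in ⊤ | out 0 | ==

Converged values:
  [0] 0
  [1] 3
  [2] 3
  [3] 0
  [4] 1
  [5] 2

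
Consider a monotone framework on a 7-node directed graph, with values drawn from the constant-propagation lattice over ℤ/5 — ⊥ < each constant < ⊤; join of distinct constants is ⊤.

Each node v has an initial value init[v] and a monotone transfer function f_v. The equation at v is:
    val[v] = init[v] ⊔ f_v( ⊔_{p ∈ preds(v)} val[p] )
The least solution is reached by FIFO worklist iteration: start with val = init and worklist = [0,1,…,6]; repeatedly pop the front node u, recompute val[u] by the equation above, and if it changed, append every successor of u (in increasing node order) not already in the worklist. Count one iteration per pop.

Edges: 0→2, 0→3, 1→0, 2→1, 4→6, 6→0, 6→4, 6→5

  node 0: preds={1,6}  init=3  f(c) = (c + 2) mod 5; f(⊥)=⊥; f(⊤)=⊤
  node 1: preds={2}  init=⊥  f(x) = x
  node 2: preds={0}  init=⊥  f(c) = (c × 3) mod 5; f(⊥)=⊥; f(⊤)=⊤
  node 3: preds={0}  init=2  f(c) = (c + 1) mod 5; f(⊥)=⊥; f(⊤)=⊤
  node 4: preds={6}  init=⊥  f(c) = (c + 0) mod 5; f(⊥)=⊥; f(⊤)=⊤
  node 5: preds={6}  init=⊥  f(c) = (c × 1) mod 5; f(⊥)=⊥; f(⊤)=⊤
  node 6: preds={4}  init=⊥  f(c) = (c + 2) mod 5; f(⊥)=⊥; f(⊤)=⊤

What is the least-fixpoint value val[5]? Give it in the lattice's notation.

⊥

Worklist (13 pops):
  #1 pop 0: in=⊥ → 3 (no change)
  #2 pop 1: in=⊥ → ⊥ (no change)
  #3 pop 2: in=3 → 4 (was ⊥); enqueue [1]
  #4 pop 3: in=3 → ⊤ (was 2); enqueue []
  #5 pop 4: in=⊥ → ⊥ (no change)
  #6 pop 5: in=⊥ → ⊥ (no change)
  #7 pop 6: in=⊥ → ⊥ (no change)
  #8 pop 1: in=4 → 4 (was ⊥); enqueue [0]
  #9 pop 0: in=4 → ⊤ (was 3); enqueue [2,3]
  #10 pop 2: in=⊤ → ⊤ (was 4); enqueue [1]
  #11 pop 3: in=⊤ → ⊤ (no change)
  #12 pop 1: in=⊤ → ⊤ (was 4); enqueue [0]
  #13 pop 0: in=⊤ → ⊤ (no change)

Fixpoint:
  val[0] = ⊤
  val[1] = ⊤
  val[2] = ⊤
  val[3] = ⊤
  val[4] = ⊥
  val[5] = ⊥
  val[6] = ⊥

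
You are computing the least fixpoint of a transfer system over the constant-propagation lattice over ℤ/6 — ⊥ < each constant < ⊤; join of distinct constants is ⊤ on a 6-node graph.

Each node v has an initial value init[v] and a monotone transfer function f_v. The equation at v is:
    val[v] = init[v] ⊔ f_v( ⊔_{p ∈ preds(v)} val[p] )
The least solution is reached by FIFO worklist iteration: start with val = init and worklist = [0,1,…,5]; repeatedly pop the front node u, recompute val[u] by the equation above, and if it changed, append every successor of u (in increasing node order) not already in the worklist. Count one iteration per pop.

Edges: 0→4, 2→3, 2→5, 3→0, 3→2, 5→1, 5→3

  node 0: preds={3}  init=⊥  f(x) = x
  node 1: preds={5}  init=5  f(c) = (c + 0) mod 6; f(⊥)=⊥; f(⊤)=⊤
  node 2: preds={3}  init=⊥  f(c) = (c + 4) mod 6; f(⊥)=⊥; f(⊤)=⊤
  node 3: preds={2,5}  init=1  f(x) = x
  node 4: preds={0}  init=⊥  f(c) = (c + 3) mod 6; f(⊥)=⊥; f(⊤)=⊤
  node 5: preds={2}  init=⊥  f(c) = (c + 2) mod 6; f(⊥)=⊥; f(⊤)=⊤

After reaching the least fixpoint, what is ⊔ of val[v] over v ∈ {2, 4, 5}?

⊤

Iteration log — 14 steps:
  step 1. node 0  ⊔preds=1  new=1  old=⊥  +wl: 
  step 2. node 1  ⊔preds=⊥  new=5  stable
  step 3. node 2  ⊔preds=1  new=5  old=⊥  +wl: 
  step 4. node 3  ⊔preds=5  new=⊤  old=1  +wl: 0,2
  step 5. node 4  ⊔preds=1  new=4  old=⊥  +wl: 
  step 6. node 5  ⊔preds=5  new=1  old=⊥  +wl: 1,3
  step 7. node 0  ⊔preds=⊤  new=⊤  old=1  +wl: 4
  step 8. node 2  ⊔preds=⊤  new=⊤  old=5  +wl: 5
  step 9. node 1  ⊔preds=1  new=⊤  old=5  +wl: 
  step 10. node 3  ⊔preds=⊤  new=⊤  stable
  step 11. node 4  ⊔preds=⊤  new=⊤  old=4  +wl: 
  step 12. node 5  ⊔preds=⊤  new=⊤  old=1  +wl: 1,3
  step 13. node 1  ⊔preds=⊤  new=⊤  stable
  step 14. node 3  ⊔preds=⊤  new=⊤  stable

Least fixpoint reached:
  node 0: ⊤
  node 1: ⊤
  node 2: ⊤
  node 3: ⊤
  node 4: ⊤
  node 5: ⊤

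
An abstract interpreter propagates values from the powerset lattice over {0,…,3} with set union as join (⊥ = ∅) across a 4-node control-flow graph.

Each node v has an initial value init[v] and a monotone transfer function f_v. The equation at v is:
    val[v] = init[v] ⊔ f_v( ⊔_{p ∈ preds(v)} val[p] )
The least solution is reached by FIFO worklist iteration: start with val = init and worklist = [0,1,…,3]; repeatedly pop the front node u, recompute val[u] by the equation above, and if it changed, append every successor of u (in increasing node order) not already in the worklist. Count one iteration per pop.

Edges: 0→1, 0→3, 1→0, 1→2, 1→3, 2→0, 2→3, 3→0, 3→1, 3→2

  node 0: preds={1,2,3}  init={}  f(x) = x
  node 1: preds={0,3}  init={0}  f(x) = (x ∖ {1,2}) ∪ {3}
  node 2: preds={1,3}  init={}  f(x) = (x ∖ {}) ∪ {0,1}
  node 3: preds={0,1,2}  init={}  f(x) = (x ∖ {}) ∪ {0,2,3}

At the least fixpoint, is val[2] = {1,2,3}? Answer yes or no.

no

Worklist (9 pops):
  #1 pop 0: in={0} → {0} (was {}); enqueue []
  #2 pop 1: in={0} → {0,3} (was {0}); enqueue [0]
  #3 pop 2: in={0,3} → {0,1,3} (was {}); enqueue []
  #4 pop 3: in={0,1,3} → {0,1,2,3} (was {}); enqueue [1,2]
  #5 pop 0: in={0,1,2,3} → {0,1,2,3} (was {0}); enqueue [3]
  #6 pop 1: in={0,1,2,3} → {0,3} (no change)
  #7 pop 2: in={0,1,2,3} → {0,1,2,3} (was {0,1,3}); enqueue [0]
  #8 pop 3: in={0,1,2,3} → {0,1,2,3} (no change)
  #9 pop 0: in={0,1,2,3} → {0,1,2,3} (no change)

Fixpoint:
  val[0] = {0,1,2,3}
  val[1] = {0,3}
  val[2] = {0,1,2,3}
  val[3] = {0,1,2,3}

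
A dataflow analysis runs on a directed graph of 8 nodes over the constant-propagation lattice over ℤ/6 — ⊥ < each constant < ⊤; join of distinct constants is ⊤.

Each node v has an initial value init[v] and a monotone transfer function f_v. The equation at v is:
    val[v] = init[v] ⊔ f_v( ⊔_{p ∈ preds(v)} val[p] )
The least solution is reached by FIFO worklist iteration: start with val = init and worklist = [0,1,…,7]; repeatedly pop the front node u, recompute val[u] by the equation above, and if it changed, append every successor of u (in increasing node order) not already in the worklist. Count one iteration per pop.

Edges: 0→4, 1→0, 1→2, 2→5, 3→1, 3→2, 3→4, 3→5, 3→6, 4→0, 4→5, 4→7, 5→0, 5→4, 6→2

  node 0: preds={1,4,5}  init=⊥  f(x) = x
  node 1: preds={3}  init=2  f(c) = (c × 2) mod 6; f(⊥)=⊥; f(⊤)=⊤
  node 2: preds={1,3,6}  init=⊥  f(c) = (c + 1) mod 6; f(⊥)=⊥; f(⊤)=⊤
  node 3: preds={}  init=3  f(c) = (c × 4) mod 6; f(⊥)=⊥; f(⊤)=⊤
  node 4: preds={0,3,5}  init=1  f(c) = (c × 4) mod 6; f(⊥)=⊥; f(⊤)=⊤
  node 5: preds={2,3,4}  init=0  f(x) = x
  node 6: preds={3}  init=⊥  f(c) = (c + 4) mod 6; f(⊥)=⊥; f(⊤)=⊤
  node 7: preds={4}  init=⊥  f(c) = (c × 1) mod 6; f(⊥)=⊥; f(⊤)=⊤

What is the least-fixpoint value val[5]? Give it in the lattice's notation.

Trace (11 dequeues):
  [1] u=0 | in ⊤ | out ⊤ | prev ⊥ | push {}
  [2] u=1 | in 3 | out ⊤ | prev 2 | push {0}
  [3] u=2 | in ⊤ | out ⊤ | prev ⊥ | push {}
  [4] u=3 | in ⊥ | out 3 | ==
  [5] u=4 | in ⊤ | out ⊤ | prev 1 | push {}
  [6] u=5 | in ⊤ | out ⊤ | prev 0 | push {4}
  [7] u=6 | in 3 | out 1 | prev ⊥ | push {2}
  [8] u=7 | in ⊤ | out ⊤ | prev ⊥ | push {}
  [9] u=0 | in ⊤ | out ⊤ | ==
  [10] u=4 | in ⊤ | out ⊤ | ==
  [11] u=2 | in ⊤ | out ⊤ | ==

Converged values:
  [0] ⊤
  [1] ⊤
  [2] ⊤
  [3] 3
  [4] ⊤
  [5] ⊤
  [6] 1
  [7] ⊤

⊤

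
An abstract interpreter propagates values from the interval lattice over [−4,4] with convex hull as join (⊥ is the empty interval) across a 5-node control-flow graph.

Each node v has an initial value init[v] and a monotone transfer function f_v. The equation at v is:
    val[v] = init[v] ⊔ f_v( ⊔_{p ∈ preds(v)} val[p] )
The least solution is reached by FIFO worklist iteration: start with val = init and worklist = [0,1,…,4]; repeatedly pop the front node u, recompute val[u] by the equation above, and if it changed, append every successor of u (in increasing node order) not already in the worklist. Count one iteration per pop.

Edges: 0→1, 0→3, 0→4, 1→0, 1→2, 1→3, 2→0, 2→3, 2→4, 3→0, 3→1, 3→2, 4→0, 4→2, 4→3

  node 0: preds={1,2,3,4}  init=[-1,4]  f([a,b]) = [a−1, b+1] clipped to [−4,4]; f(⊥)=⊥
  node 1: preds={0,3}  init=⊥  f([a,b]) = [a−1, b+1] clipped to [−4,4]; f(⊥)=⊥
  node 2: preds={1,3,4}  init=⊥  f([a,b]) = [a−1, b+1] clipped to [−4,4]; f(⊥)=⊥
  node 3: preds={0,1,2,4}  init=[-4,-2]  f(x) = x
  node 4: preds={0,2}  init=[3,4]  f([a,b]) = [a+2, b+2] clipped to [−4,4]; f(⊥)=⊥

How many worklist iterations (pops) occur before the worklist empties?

Iteration log — 9 steps:
  step 1. node 0  ⊔preds=[-4,4]  new=[-4,4]  old=[-1,4]  +wl: 
  step 2. node 1  ⊔preds=[-4,4]  new=[-4,4]  old=⊥  +wl: 0
  step 3. node 2  ⊔preds=[-4,4]  new=[-4,4]  old=⊥  +wl: 
  step 4. node 3  ⊔preds=[-4,4]  new=[-4,4]  old=[-4,-2]  +wl: 1,2
  step 5. node 4  ⊔preds=[-4,4]  new=[-2,4]  old=[3,4]  +wl: 3
  step 6. node 0  ⊔preds=[-4,4]  new=[-4,4]  stable
  step 7. node 1  ⊔preds=[-4,4]  new=[-4,4]  stable
  step 8. node 2  ⊔preds=[-4,4]  new=[-4,4]  stable
  step 9. node 3  ⊔preds=[-4,4]  new=[-4,4]  stable

Least fixpoint reached:
  node 0: [-4,4]
  node 1: [-4,4]
  node 2: [-4,4]
  node 3: [-4,4]
  node 4: [-2,4]

9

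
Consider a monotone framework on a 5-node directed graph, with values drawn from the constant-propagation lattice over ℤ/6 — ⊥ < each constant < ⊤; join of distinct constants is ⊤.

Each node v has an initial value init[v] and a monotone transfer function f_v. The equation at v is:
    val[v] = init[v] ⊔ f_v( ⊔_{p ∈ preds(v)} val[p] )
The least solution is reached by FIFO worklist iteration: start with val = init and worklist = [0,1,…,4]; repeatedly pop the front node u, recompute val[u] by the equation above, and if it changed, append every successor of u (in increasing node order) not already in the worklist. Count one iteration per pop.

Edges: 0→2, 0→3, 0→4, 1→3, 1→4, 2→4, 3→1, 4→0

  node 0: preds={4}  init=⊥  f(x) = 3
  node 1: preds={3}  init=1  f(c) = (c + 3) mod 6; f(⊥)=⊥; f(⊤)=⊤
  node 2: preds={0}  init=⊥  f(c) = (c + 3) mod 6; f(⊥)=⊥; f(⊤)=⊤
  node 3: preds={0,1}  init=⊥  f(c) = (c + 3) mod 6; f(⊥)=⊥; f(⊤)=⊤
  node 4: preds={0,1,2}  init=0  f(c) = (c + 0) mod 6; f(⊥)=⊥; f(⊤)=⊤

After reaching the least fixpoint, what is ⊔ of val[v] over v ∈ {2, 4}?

Trace (9 dequeues):
  [1] u=0 | in 0 | out 3 | prev ⊥ | push {}
  [2] u=1 | in ⊥ | out 1 | ==
  [3] u=2 | in 3 | out 0 | prev ⊥ | push {}
  [4] u=3 | in ⊤ | out ⊤ | prev ⊥ | push {1}
  [5] u=4 | in ⊤ | out ⊤ | prev 0 | push {0}
  [6] u=1 | in ⊤ | out ⊤ | prev 1 | push {3,4}
  [7] u=0 | in ⊤ | out 3 | ==
  [8] u=3 | in ⊤ | out ⊤ | ==
  [9] u=4 | in ⊤ | out ⊤ | ==

Converged values:
  [0] 3
  [1] ⊤
  [2] 0
  [3] ⊤
  [4] ⊤

⊤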